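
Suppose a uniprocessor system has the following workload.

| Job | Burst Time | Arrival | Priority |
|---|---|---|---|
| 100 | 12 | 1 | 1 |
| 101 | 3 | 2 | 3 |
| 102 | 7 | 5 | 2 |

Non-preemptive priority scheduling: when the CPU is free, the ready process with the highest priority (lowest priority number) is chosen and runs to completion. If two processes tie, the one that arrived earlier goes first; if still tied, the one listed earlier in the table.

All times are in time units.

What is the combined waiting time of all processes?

26

Schedule: | idle 0-1 | 100 1-13 | 102 13-20 | 101 20-23 |
Completion: 100=13  101=23  102=20
Turnaround (C−A): 100=12  101=21  102=15
Waiting = turnaround − burst: 100=0, 101=18, 102=8
Total waiting = 0 + 18 + 8 = 26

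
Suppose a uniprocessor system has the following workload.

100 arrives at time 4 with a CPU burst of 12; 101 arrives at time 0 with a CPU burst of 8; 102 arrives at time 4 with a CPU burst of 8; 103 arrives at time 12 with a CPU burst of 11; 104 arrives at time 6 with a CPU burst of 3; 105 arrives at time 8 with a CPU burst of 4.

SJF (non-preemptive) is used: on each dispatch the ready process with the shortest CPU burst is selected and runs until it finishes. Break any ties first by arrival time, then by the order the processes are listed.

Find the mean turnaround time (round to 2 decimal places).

17.17

Gantt: | 101 0-8 | 104 8-11 | 105 11-15 | 102 15-23 | 103 23-34 | 100 34-46 |
Completion: 100=46  101=8  102=23  103=34  104=11  105=15
Turnaround times: 100=42, 101=8, 102=19, 103=22, 104=5, 105=7
Average turnaround = (42+8+19+22+5+7) / 6 = 103/6 = 17.17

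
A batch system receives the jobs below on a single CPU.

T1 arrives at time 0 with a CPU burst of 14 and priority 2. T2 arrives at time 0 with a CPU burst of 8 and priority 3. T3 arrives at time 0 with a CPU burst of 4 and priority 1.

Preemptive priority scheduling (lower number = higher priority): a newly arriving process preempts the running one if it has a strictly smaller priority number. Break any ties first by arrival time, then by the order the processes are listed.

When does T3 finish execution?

4

Schedule: | T3 0-4 | T1 4-18 | T2 18-26 |
Completion: T1=18  T2=26  T3=4
Turnaround (C−A): T1=18  T2=26  T3=4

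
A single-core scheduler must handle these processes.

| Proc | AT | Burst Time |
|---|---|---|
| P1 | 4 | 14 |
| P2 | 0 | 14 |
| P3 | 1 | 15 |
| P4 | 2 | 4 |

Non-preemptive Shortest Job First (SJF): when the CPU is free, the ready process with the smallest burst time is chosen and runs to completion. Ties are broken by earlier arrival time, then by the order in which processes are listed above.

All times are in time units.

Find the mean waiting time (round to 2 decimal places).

Timeline: | P2 0-14 | P4 14-18 | P1 18-32 | P3 32-47 |
Completion: P1=32  P2=14  P3=47  P4=18
Turnaround (C−A): P1=28  P2=14  P3=46  P4=16
Waiting times: P1=14, P2=0, P3=31, P4=12
Average waiting = (14+0+31+12) / 4 = 57/4 = 14.25

14.25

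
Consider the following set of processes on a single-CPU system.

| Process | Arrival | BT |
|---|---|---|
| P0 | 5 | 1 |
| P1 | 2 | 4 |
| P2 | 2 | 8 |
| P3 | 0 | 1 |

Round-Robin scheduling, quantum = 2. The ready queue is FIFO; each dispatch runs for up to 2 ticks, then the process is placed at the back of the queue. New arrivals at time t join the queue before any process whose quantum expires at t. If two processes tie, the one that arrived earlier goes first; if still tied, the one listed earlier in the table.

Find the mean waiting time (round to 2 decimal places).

Gantt: | P3 0-1 | idle 1-2 | P1 2-4 | P2 4-6 | P1 6-8 | P0 8-9 | P2 9-15 |
Completion: P0=9  P1=8  P2=15  P3=1
Turnaround (C−A): P0=4  P1=6  P2=13  P3=1
Waiting times: P0=3, P1=2, P2=5, P3=0
Average waiting = (3+2+5+0) / 4 = 10/4 = 2.50

2.50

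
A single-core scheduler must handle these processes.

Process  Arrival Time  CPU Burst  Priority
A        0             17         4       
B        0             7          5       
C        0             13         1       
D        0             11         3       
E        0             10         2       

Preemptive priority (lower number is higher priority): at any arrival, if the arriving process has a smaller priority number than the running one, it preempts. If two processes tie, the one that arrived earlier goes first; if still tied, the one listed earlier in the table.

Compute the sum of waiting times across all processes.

121

Schedule: | C 0-13 | E 13-23 | D 23-34 | A 34-51 | B 51-58 |
Completion: A=51  B=58  C=13  D=34  E=23
Waiting = turnaround − burst: A=34, B=51, C=0, D=23, E=13
Total waiting = 34 + 51 + 0 + 23 + 13 = 121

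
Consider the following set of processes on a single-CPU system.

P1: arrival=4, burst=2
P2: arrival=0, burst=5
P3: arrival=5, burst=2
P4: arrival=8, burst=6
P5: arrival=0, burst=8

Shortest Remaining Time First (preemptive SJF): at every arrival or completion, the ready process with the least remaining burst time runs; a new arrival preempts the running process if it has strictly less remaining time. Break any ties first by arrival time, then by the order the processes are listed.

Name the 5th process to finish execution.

P5

Timeline: | P2 0-5 | P1 5-7 | P3 7-9 | P4 9-15 | P5 15-23 |
Completion: P1=7  P2=5  P3=9  P4=15  P5=23
Turnaround (C−A): P1=3  P2=5  P3=4  P4=7  P5=23
Finish order: P2 → P1 → P3 → P4 → P5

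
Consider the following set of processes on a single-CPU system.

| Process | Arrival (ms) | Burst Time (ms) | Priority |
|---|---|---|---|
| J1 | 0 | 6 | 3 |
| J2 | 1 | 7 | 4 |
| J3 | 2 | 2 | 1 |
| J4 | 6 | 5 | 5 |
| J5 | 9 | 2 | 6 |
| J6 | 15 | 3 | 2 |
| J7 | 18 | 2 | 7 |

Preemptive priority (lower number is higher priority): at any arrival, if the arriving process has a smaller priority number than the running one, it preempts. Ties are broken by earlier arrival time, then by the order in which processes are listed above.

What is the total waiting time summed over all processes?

42

Schedule: | J1 0-2 | J3 2-4 | J1 4-8 | J2 8-15 | J6 15-18 | J4 18-23 | J5 23-25 | J7 25-27 |
Completion: J1=8  J2=15  J3=4  J4=23  J5=25  J6=18  J7=27
Waiting = turnaround − burst: J1=2, J2=7, J3=0, J4=12, J5=14, J6=0, J7=7
Total waiting = 2 + 7 + 0 + 12 + 14 + 0 + 7 = 42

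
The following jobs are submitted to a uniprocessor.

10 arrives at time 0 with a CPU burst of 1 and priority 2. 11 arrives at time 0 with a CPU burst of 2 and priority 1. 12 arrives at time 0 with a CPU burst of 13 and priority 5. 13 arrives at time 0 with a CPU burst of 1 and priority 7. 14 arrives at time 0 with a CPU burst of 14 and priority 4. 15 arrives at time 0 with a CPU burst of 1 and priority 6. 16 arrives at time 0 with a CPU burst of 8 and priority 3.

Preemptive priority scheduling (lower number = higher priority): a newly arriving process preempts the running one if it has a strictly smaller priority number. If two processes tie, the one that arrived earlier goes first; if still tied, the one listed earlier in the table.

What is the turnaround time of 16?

11

Schedule: | 11 0-2 | 10 2-3 | 16 3-11 | 14 11-25 | 12 25-38 | 15 38-39 | 13 39-40 |
Completion: 10=3  11=2  12=38  13=40  14=25  15=39  16=11
Turnaround(16) = completion − arrival = 11 − 0 = 11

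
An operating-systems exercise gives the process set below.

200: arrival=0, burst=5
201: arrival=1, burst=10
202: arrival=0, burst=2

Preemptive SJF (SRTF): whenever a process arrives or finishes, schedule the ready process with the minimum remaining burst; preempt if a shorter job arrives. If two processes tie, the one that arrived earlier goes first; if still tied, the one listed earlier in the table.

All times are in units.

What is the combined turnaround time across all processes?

25

Gantt: | 202 0-2 | 200 2-7 | 201 7-17 |
Completion: 200=7  201=17  202=2
Turnaround = completion − arrival: 200=7, 201=16, 202=2
Total turnaround = 7 + 16 + 2 = 25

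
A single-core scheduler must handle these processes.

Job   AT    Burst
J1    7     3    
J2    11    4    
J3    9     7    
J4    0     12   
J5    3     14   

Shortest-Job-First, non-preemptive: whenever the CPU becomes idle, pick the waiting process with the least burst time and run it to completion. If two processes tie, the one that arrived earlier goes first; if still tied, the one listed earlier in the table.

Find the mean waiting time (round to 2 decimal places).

8.40

Timeline: | J4 0-12 | J1 12-15 | J2 15-19 | J3 19-26 | J5 26-40 |
Completion: J1=15  J2=19  J3=26  J4=12  J5=40
Turnaround (C−A): J1=8  J2=8  J3=17  J4=12  J5=37
Waiting times: J1=5, J2=4, J3=10, J4=0, J5=23
Average waiting = (5+4+10+0+23) / 5 = 42/5 = 8.40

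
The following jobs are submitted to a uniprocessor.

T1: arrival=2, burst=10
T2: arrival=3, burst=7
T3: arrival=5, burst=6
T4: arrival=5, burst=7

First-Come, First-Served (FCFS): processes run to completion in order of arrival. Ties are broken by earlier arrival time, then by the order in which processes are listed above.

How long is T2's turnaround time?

Gantt: | idle 0-2 | T1 2-12 | T2 12-19 | T3 19-25 | T4 25-32 |
Completion: T1=12  T2=19  T3=25  T4=32
Turnaround(T2) = completion − arrival = 19 − 3 = 16

16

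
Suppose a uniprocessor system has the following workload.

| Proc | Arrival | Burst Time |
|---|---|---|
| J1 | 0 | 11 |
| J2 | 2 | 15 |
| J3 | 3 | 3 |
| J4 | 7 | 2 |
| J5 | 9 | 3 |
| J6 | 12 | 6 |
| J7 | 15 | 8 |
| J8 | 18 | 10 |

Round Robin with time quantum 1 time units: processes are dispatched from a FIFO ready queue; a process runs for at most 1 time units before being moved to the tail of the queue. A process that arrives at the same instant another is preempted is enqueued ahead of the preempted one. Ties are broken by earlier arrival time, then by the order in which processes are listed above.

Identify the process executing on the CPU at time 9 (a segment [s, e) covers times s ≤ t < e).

J4

Gantt: | J1 0-2 | J2 2-3 | J1 3-4 | J3 4-5 | J2 5-6 | J1 6-7 | J3 7-8 | J2 8-9 | J4 9-10 | J1 10-11 | J3 11-12 | J5 12-13 | J2 13-14 | J4 14-15 | J1 15-16 | J6 16-17 | J5 17-18 | J2 18-19 | J7 19-20 | J1 20-21 | J6 21-22 | J8 22-23 | J5 23-24 | J2 24-25 | J7 25-26 | J1 26-27 | J6 27-28 | J8 28-29 | J2 29-30 | J7 30-31 | J1 31-32 | J6 32-33 | J8 33-34 | J2 34-35 | J7 35-36 | J1 36-37 | J6 37-38 | J8 38-39 | J2 39-40 | J7 40-41 | J1 41-42 | J6 42-43 | J8 43-44 | J2 44-45 | J7 45-46 | J8 46-47 | J2 47-48 | J7 48-49 | J8 49-50 | J2 50-51 | J7 51-52 | J8 52-53 | J2 53-54 | J8 54-55 | J2 55-56 | J8 56-57 | J2 57-58 |
Completion: J1=42  J2=58  J3=12  J4=15  J5=24  J6=43  J7=52  J8=57
Turnaround (C−A): J1=42  J2=56  J3=9  J4=8  J5=15  J6=31  J7=37  J8=39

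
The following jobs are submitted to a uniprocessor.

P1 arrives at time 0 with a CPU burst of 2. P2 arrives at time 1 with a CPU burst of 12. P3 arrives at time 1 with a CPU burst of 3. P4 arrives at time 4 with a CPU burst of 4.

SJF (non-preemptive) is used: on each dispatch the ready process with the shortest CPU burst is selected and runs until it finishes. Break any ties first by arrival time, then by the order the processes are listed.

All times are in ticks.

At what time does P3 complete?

Gantt: | P1 0-2 | P3 2-5 | P4 5-9 | P2 9-21 |
Completion: P1=2  P2=21  P3=5  P4=9

5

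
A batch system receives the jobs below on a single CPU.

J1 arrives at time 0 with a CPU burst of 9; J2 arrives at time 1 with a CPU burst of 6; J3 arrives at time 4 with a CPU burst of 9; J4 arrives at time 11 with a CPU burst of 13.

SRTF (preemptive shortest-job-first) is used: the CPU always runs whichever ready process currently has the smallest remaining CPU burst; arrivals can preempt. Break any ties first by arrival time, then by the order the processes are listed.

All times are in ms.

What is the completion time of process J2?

Timeline: | J1 0-1 | J2 1-7 | J1 7-15 | J3 15-24 | J4 24-37 |
Completion: J1=15  J2=7  J3=24  J4=37
Turnaround (C−A): J1=15  J2=6  J3=20  J4=26

7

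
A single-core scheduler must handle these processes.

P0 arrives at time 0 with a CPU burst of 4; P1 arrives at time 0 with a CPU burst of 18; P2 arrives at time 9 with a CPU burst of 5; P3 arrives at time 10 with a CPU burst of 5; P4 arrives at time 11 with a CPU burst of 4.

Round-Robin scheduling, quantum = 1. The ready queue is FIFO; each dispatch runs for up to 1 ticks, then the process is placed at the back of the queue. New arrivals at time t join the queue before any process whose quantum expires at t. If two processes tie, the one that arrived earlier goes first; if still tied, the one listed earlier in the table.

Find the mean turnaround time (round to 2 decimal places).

18.40

Timeline: | P0 0-1 | P1 1-2 | P0 2-3 | P1 3-4 | P0 4-5 | P1 5-6 | P0 6-7 | P1 7-9 | P2 9-10 | P1 10-11 | P3 11-12 | P2 12-13 | P4 13-14 | P1 14-15 | P3 15-16 | P2 16-17 | P4 17-18 | P1 18-19 | P3 19-20 | P2 20-21 | P4 21-22 | P1 22-23 | P3 23-24 | P2 24-25 | P4 25-26 | P1 26-27 | P3 27-28 | P1 28-36 |
Completion: P0=7  P1=36  P2=25  P3=28  P4=26
Turnaround (C−A): P0=7  P1=36  P2=16  P3=18  P4=15
Turnaround times: P0=7, P1=36, P2=16, P3=18, P4=15
Average turnaround = (7+36+16+18+15) / 5 = 92/5 = 18.40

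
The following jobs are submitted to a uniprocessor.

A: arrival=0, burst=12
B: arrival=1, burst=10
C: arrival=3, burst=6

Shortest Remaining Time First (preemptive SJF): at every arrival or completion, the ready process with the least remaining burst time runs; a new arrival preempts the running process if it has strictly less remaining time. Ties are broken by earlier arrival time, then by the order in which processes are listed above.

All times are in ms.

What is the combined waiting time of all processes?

Schedule: | A 0-1 | B 1-3 | C 3-9 | B 9-17 | A 17-28 |
Completion: A=28  B=17  C=9
Turnaround (C−A): A=28  B=16  C=6
Waiting = turnaround − burst: A=16, B=6, C=0
Total waiting = 16 + 6 + 0 = 22

22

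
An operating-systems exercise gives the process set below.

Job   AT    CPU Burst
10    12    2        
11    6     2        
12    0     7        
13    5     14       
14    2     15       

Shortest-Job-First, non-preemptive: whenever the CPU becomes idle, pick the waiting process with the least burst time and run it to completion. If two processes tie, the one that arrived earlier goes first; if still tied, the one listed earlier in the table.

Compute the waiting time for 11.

Timeline: | 12 0-7 | 11 7-9 | 13 9-23 | 10 23-25 | 14 25-40 |
Completion: 10=25  11=9  12=7  13=23  14=40
Turnaround (C−A): 10=13  11=3  12=7  13=18  14=38
Waiting(11) = turnaround − burst = 3 − 2 = 1

1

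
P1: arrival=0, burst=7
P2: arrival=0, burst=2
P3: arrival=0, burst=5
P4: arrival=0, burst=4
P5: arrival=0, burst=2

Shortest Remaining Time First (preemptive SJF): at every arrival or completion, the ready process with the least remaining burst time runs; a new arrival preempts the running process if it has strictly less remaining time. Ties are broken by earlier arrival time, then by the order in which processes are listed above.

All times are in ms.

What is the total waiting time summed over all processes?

27

Schedule: | P2 0-2 | P5 2-4 | P4 4-8 | P3 8-13 | P1 13-20 |
Completion: P1=20  P2=2  P3=13  P4=8  P5=4
Turnaround (C−A): P1=20  P2=2  P3=13  P4=8  P5=4
Waiting = turnaround − burst: P1=13, P2=0, P3=8, P4=4, P5=2
Total waiting = 13 + 0 + 8 + 4 + 2 = 27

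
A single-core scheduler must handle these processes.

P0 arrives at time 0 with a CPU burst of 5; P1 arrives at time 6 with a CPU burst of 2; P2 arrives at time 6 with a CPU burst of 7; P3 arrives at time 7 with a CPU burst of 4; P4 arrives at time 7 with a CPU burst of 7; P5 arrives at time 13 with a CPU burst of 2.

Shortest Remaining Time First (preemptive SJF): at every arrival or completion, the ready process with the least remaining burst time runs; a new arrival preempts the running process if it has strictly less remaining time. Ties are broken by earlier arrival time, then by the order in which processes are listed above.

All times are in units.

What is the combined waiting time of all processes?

23

Timeline: | P0 0-5 | idle 5-6 | P1 6-8 | P3 8-12 | P2 12-13 | P5 13-15 | P2 15-21 | P4 21-28 |
Completion: P0=5  P1=8  P2=21  P3=12  P4=28  P5=15
Waiting = turnaround − burst: P0=0, P1=0, P2=8, P3=1, P4=14, P5=0
Total waiting = 0 + 0 + 8 + 1 + 14 + 0 = 23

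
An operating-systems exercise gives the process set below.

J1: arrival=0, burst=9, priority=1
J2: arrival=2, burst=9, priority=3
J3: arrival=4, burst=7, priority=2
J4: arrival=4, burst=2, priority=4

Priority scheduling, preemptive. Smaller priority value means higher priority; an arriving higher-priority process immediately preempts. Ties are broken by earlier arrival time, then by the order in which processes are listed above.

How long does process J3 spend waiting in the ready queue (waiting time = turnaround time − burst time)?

Schedule: | J1 0-9 | J3 9-16 | J2 16-25 | J4 25-27 |
Completion: J1=9  J2=25  J3=16  J4=27
Turnaround (C−A): J1=9  J2=23  J3=12  J4=23
Waiting(J3) = turnaround − burst = 12 − 7 = 5

5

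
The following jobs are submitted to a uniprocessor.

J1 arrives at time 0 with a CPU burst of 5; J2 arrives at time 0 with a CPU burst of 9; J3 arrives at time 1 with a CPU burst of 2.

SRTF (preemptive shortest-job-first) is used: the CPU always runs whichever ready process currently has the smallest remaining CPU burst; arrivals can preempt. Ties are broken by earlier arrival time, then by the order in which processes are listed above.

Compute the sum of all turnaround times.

25

Gantt: | J1 0-1 | J3 1-3 | J1 3-7 | J2 7-16 |
Completion: J1=7  J2=16  J3=3
Turnaround (C−A): J1=7  J2=16  J3=2
Turnaround = completion − arrival: J1=7, J2=16, J3=2
Total turnaround = 7 + 16 + 2 = 25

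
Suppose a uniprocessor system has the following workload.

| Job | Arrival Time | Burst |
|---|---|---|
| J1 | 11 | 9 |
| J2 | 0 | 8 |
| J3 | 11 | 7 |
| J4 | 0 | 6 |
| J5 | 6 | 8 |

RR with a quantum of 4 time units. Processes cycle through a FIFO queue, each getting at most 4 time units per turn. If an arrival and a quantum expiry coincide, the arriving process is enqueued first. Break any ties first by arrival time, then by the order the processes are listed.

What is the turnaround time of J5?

Timeline: | J2 0-4 | J4 4-8 | J2 8-12 | J5 12-16 | J4 16-18 | J1 18-22 | J3 22-26 | J5 26-30 | J1 30-34 | J3 34-37 | J1 37-38 |
Completion: J1=38  J2=12  J3=37  J4=18  J5=30
Turnaround (C−A): J1=27  J2=12  J3=26  J4=18  J5=24
Turnaround(J5) = completion − arrival = 30 − 6 = 24

24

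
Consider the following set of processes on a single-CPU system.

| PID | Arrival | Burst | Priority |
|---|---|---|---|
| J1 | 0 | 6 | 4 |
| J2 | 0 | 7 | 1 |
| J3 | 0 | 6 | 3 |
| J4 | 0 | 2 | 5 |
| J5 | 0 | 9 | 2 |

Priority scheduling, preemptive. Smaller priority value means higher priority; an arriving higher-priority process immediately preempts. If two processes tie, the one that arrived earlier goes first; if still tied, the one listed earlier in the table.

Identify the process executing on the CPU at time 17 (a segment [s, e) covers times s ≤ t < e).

J3

Gantt: | J2 0-7 | J5 7-16 | J3 16-22 | J1 22-28 | J4 28-30 |
Completion: J1=28  J2=7  J3=22  J4=30  J5=16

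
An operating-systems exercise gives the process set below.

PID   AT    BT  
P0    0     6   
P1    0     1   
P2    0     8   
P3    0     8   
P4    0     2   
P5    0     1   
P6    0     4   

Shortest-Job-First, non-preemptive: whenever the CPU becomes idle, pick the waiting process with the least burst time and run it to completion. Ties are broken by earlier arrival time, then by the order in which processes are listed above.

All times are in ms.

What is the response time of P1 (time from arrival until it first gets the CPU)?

Timeline: | P1 0-1 | P5 1-2 | P4 2-4 | P6 4-8 | P0 8-14 | P2 14-22 | P3 22-30 |
Completion: P0=14  P1=1  P2=22  P3=30  P4=4  P5=2  P6=8
Turnaround (C−A): P0=14  P1=1  P2=22  P3=30  P4=4  P5=2  P6=8
Response(P1) = first start − arrival = 0 − 0 = 0

0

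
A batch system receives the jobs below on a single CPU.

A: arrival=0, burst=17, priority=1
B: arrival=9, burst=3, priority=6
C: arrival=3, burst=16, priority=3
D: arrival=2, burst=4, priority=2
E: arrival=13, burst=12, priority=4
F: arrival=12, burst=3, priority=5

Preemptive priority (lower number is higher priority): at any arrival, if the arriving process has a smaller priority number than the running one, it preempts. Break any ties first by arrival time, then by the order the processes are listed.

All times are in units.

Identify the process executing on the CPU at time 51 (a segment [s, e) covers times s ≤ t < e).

Timeline: | A 0-17 | D 17-21 | C 21-37 | E 37-49 | F 49-52 | B 52-55 |
Completion: A=17  B=55  C=37  D=21  E=49  F=52

F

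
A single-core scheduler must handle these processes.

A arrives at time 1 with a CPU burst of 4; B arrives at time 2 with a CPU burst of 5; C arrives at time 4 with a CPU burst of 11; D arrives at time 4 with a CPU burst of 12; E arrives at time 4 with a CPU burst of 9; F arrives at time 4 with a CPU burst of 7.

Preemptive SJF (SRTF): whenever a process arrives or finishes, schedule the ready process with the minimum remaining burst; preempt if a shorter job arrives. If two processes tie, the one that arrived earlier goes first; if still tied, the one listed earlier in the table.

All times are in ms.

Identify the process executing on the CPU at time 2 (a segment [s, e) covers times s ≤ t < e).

A

Schedule: | idle 0-1 | A 1-5 | B 5-10 | F 10-17 | E 17-26 | C 26-37 | D 37-49 |
Completion: A=5  B=10  C=37  D=49  E=26  F=17
Turnaround (C−A): A=4  B=8  C=33  D=45  E=22  F=13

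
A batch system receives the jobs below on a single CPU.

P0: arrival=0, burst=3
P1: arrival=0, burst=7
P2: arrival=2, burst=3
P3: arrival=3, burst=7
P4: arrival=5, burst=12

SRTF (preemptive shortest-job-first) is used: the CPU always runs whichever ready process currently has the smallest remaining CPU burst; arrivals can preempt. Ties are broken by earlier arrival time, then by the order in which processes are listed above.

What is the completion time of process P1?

13

Timeline: | P0 0-3 | P2 3-6 | P1 6-13 | P3 13-20 | P4 20-32 |
Completion: P0=3  P1=13  P2=6  P3=20  P4=32
Turnaround (C−A): P0=3  P1=13  P2=4  P3=17  P4=27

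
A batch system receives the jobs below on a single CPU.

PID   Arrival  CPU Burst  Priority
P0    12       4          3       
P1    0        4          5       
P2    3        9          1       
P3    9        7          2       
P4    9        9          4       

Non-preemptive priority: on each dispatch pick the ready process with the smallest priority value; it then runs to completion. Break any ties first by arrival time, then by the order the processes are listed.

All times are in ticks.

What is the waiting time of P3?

4

Gantt: | P1 0-4 | P2 4-13 | P3 13-20 | P0 20-24 | P4 24-33 |
Completion: P0=24  P1=4  P2=13  P3=20  P4=33
Turnaround (C−A): P0=12  P1=4  P2=10  P3=11  P4=24
Waiting(P3) = turnaround − burst = 11 − 7 = 4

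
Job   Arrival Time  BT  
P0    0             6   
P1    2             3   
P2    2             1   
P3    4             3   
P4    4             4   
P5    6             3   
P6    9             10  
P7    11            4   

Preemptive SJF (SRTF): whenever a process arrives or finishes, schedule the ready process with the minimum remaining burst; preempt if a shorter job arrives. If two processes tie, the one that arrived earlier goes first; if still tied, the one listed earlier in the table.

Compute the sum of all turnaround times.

Gantt: | P0 0-2 | P2 2-3 | P1 3-6 | P3 6-9 | P5 9-12 | P0 12-16 | P4 16-20 | P7 20-24 | P6 24-34 |
Completion: P0=16  P1=6  P2=3  P3=9  P4=20  P5=12  P6=34  P7=24
Turnaround (C−A): P0=16  P1=4  P2=1  P3=5  P4=16  P5=6  P6=25  P7=13
Turnaround = completion − arrival: P0=16, P1=4, P2=1, P3=5, P4=16, P5=6, P6=25, P7=13
Total turnaround = 16 + 4 + 1 + 5 + 16 + 6 + 25 + 13 = 86

86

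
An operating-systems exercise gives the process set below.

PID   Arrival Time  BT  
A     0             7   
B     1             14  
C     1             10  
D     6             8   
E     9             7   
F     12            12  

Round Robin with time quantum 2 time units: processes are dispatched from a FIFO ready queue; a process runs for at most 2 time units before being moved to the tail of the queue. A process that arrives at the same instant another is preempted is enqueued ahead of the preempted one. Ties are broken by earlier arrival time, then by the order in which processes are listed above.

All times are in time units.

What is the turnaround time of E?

39

Gantt: | A 0-2 | B 2-4 | C 4-6 | A 6-8 | B 8-10 | D 10-12 | C 12-14 | A 14-16 | E 16-18 | B 18-20 | F 20-22 | D 22-24 | C 24-26 | A 26-27 | E 27-29 | B 29-31 | F 31-33 | D 33-35 | C 35-37 | E 37-39 | B 39-41 | F 41-43 | D 43-45 | C 45-47 | E 47-48 | B 48-50 | F 50-52 | B 52-54 | F 54-58 |
Completion: A=27  B=54  C=47  D=45  E=48  F=58
Turnaround(E) = completion − arrival = 48 − 9 = 39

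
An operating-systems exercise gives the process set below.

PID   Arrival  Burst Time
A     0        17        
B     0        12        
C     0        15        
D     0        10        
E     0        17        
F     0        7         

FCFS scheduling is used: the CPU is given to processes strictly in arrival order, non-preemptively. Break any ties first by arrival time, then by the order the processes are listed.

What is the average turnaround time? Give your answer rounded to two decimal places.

Gantt: | A 0-17 | B 17-29 | C 29-44 | D 44-54 | E 54-71 | F 71-78 |
Completion: A=17  B=29  C=44  D=54  E=71  F=78
Turnaround times: A=17, B=29, C=44, D=54, E=71, F=78
Average turnaround = (17+29+44+54+71+78) / 6 = 293/6 = 48.83

48.83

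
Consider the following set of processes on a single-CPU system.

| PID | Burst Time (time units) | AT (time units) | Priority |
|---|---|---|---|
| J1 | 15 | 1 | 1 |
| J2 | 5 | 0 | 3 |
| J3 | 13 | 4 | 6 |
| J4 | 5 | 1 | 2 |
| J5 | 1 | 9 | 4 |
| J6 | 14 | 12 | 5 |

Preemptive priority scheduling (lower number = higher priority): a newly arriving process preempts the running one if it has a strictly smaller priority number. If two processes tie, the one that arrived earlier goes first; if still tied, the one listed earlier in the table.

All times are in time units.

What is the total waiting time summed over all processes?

101

Gantt: | J2 0-1 | J1 1-16 | J4 16-21 | J2 21-25 | J5 25-26 | J6 26-40 | J3 40-53 |
Completion: J1=16  J2=25  J3=53  J4=21  J5=26  J6=40
Waiting = turnaround − burst: J1=0, J2=20, J3=36, J4=15, J5=16, J6=14
Total waiting = 0 + 20 + 36 + 15 + 16 + 14 = 101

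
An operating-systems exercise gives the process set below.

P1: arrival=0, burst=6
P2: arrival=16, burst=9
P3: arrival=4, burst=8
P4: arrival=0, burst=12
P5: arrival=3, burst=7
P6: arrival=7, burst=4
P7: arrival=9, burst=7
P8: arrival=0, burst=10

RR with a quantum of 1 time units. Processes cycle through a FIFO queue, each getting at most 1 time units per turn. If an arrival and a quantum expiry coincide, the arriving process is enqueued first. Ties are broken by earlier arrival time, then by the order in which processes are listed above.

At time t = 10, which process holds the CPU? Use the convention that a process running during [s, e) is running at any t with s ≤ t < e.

P5

Schedule: | P1 0-1 | P4 1-2 | P8 2-3 | P1 3-4 | P4 4-5 | P5 5-6 | P8 6-7 | P3 7-8 | P1 8-9 | P4 9-10 | P5 10-11 | P6 11-12 | P8 12-13 | P3 13-14 | P7 14-15 | P1 15-16 | P4 16-17 | P5 17-18 | P6 18-19 | P8 19-20 | P3 20-21 | P7 21-22 | P2 22-23 | P1 23-24 | P4 24-25 | P5 25-26 | P6 26-27 | P8 27-28 | P3 28-29 | P7 29-30 | P2 30-31 | P1 31-32 | P4 32-33 | P5 33-34 | P6 34-35 | P8 35-36 | P3 36-37 | P7 37-38 | P2 38-39 | P4 39-40 | P5 40-41 | P8 41-42 | P3 42-43 | P7 43-44 | P2 44-45 | P4 45-46 | P5 46-47 | P8 47-48 | P3 48-49 | P7 49-50 | P2 50-51 | P4 51-52 | P8 52-53 | P3 53-54 | P7 54-55 | P2 55-56 | P4 56-57 | P8 57-58 | P2 58-59 | P4 59-60 | P2 60-61 | P4 61-62 | P2 62-63 |
Completion: P1=32  P2=63  P3=54  P4=62  P5=47  P6=35  P7=55  P8=58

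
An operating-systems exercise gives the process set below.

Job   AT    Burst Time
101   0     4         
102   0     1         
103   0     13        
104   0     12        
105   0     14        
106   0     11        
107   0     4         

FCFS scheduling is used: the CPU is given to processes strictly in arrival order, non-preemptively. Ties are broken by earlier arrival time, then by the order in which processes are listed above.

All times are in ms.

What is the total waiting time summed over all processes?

156

Schedule: | 101 0-4 | 102 4-5 | 103 5-18 | 104 18-30 | 105 30-44 | 106 44-55 | 107 55-59 |
Completion: 101=4  102=5  103=18  104=30  105=44  106=55  107=59
Turnaround (C−A): 101=4  102=5  103=18  104=30  105=44  106=55  107=59
Waiting = turnaround − burst: 101=0, 102=4, 103=5, 104=18, 105=30, 106=44, 107=55
Total waiting = 0 + 4 + 5 + 18 + 30 + 44 + 55 = 156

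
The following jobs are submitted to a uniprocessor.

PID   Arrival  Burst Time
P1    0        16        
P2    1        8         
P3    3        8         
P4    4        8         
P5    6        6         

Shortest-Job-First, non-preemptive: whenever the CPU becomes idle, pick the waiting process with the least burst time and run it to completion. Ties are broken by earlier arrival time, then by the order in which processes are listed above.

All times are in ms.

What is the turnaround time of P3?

35

Gantt: | P1 0-16 | P5 16-22 | P2 22-30 | P3 30-38 | P4 38-46 |
Completion: P1=16  P2=30  P3=38  P4=46  P5=22
Turnaround (C−A): P1=16  P2=29  P3=35  P4=42  P5=16
Turnaround(P3) = completion − arrival = 38 − 3 = 35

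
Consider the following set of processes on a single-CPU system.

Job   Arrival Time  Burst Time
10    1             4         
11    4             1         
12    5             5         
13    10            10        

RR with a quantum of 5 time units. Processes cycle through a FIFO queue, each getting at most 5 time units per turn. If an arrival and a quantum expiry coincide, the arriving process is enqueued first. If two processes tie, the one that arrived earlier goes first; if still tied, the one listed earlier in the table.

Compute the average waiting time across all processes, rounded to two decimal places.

0.75

Timeline: | idle 0-1 | 10 1-5 | 11 5-6 | 12 6-11 | 13 11-21 |
Completion: 10=5  11=6  12=11  13=21
Waiting times: 10=0, 11=1, 12=1, 13=1
Average waiting = (0+1+1+1) / 4 = 3/4 = 0.75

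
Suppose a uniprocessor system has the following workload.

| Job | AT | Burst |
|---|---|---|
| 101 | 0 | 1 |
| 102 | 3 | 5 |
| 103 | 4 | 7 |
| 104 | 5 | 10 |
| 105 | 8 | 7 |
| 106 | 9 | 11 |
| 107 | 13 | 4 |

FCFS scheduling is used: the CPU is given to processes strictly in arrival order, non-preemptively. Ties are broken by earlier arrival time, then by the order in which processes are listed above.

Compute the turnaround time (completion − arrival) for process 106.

34

Timeline: | 101 0-1 | idle 1-3 | 102 3-8 | 103 8-15 | 104 15-25 | 105 25-32 | 106 32-43 | 107 43-47 |
Completion: 101=1  102=8  103=15  104=25  105=32  106=43  107=47
Turnaround(106) = completion − arrival = 43 − 9 = 34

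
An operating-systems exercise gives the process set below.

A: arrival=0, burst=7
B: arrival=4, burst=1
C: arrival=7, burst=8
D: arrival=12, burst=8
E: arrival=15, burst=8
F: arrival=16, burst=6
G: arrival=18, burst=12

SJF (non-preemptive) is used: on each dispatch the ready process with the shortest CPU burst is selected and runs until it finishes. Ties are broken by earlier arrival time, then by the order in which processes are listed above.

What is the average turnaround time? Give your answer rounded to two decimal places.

14.14

Schedule: | A 0-7 | B 7-8 | C 8-16 | F 16-22 | D 22-30 | E 30-38 | G 38-50 |
Completion: A=7  B=8  C=16  D=30  E=38  F=22  G=50
Turnaround times: A=7, B=4, C=9, D=18, E=23, F=6, G=32
Average turnaround = (7+4+9+18+23+6+32) / 7 = 99/7 = 14.14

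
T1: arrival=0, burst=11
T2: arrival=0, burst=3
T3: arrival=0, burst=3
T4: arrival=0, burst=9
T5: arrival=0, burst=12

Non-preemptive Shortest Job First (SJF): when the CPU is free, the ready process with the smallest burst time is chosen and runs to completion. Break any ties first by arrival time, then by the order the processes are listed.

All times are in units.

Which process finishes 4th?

Gantt: | T2 0-3 | T3 3-6 | T4 6-15 | T1 15-26 | T5 26-38 |
Completion: T1=26  T2=3  T3=6  T4=15  T5=38
Finish order: T2 → T3 → T4 → T1 → T5

T1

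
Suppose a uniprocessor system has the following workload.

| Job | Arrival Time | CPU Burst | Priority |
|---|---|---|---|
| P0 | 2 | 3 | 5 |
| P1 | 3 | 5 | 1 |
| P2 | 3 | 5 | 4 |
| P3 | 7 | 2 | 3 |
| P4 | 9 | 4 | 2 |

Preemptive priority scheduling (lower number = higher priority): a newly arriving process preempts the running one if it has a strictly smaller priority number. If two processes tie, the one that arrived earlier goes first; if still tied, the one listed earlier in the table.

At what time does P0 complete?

Timeline: | idle 0-2 | P0 2-3 | P1 3-8 | P3 8-9 | P4 9-13 | P3 13-14 | P2 14-19 | P0 19-21 |
Completion: P0=21  P1=8  P2=19  P3=14  P4=13
Turnaround (C−A): P0=19  P1=5  P2=16  P3=7  P4=4

21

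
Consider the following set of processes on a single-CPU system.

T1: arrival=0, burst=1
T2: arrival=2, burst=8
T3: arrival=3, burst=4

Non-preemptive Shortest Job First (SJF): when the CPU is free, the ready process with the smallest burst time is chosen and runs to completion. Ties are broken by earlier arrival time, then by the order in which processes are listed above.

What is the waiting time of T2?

Gantt: | T1 0-1 | idle 1-2 | T2 2-10 | T3 10-14 |
Completion: T1=1  T2=10  T3=14
Waiting(T2) = turnaround − burst = 8 − 8 = 0

0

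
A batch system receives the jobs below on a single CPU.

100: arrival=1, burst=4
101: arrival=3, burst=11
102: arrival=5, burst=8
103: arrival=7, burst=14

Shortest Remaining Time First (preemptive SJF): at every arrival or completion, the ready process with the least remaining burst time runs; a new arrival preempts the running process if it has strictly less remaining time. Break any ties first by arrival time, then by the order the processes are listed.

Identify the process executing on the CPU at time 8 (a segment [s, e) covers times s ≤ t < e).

Schedule: | idle 0-1 | 100 1-5 | 102 5-13 | 101 13-24 | 103 24-38 |
Completion: 100=5  101=24  102=13  103=38

102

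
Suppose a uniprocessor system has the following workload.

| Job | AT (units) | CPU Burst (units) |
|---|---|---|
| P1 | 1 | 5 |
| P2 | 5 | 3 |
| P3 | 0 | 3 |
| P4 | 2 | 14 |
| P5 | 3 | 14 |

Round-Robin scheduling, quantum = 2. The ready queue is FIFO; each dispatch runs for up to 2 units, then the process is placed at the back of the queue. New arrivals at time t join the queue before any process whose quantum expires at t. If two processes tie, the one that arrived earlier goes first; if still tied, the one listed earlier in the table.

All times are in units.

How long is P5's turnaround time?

36

Gantt: | P3 0-2 | P1 2-4 | P4 4-6 | P3 6-7 | P5 7-9 | P1 9-11 | P2 11-13 | P4 13-15 | P5 15-17 | P1 17-18 | P2 18-19 | P4 19-21 | P5 21-23 | P4 23-25 | P5 25-27 | P4 27-29 | P5 29-31 | P4 31-33 | P5 33-35 | P4 35-37 | P5 37-39 |
Completion: P1=18  P2=19  P3=7  P4=37  P5=39
Turnaround(P5) = completion − arrival = 39 − 3 = 36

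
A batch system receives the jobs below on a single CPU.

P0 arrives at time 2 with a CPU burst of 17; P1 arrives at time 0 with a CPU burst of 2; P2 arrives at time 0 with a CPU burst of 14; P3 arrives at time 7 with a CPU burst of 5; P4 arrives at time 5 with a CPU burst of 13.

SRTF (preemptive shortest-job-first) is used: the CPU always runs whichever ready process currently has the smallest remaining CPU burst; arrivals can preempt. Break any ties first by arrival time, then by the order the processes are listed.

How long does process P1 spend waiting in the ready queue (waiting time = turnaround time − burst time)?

Schedule: | P1 0-2 | P2 2-7 | P3 7-12 | P2 12-21 | P4 21-34 | P0 34-51 |
Completion: P0=51  P1=2  P2=21  P3=12  P4=34
Turnaround (C−A): P0=49  P1=2  P2=21  P3=5  P4=29
Waiting(P1) = turnaround − burst = 2 − 2 = 0

0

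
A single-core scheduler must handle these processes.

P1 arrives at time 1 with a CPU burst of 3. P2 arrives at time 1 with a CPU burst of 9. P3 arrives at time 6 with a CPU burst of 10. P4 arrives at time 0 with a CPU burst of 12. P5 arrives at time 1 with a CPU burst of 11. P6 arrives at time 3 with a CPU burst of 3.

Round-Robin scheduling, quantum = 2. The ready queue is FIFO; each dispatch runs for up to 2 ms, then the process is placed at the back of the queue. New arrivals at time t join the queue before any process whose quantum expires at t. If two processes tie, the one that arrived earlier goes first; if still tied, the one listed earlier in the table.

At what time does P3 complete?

Timeline: | P4 0-2 | P1 2-4 | P2 4-6 | P5 6-8 | P4 8-10 | P6 10-12 | P1 12-13 | P3 13-15 | P2 15-17 | P5 17-19 | P4 19-21 | P6 21-22 | P3 22-24 | P2 24-26 | P5 26-28 | P4 28-30 | P3 30-32 | P2 32-34 | P5 34-36 | P4 36-38 | P3 38-40 | P2 40-41 | P5 41-43 | P4 43-45 | P3 45-47 | P5 47-48 |
Completion: P1=13  P2=41  P3=47  P4=45  P5=48  P6=22
Turnaround (C−A): P1=12  P2=40  P3=41  P4=45  P5=47  P6=19

47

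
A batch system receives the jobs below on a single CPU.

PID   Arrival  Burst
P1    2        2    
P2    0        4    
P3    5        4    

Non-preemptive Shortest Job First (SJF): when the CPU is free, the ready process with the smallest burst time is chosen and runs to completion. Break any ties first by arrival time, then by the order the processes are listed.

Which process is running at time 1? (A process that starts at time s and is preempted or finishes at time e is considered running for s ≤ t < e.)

P2

Gantt: | P2 0-4 | P1 4-6 | P3 6-10 |
Completion: P1=6  P2=4  P3=10
Turnaround (C−A): P1=4  P2=4  P3=5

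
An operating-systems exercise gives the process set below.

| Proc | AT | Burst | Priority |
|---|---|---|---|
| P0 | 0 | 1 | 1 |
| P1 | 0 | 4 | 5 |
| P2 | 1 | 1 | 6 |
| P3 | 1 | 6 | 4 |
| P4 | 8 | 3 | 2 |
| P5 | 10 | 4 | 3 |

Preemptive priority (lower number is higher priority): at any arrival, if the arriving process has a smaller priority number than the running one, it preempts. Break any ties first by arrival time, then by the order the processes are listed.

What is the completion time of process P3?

7

Schedule: | P0 0-1 | P3 1-7 | P1 7-8 | P4 8-11 | P5 11-15 | P1 15-18 | P2 18-19 |
Completion: P0=1  P1=18  P2=19  P3=7  P4=11  P5=15
Turnaround (C−A): P0=1  P1=18  P2=18  P3=6  P4=3  P5=5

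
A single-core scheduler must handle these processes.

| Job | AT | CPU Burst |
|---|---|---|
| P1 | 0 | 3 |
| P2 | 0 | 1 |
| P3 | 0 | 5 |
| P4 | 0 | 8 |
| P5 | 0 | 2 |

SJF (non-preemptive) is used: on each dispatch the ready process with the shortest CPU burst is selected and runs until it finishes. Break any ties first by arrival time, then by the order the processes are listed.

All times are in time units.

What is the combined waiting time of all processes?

Timeline: | P2 0-1 | P5 1-3 | P1 3-6 | P3 6-11 | P4 11-19 |
Completion: P1=6  P2=1  P3=11  P4=19  P5=3
Turnaround (C−A): P1=6  P2=1  P3=11  P4=19  P5=3
Waiting = turnaround − burst: P1=3, P2=0, P3=6, P4=11, P5=1
Total waiting = 3 + 0 + 6 + 11 + 1 = 21

21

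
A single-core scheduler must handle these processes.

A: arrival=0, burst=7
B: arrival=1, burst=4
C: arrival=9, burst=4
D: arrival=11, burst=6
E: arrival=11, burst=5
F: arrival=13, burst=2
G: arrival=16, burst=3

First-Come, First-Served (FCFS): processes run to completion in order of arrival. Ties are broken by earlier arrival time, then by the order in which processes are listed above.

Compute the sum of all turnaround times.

Timeline: | A 0-7 | B 7-11 | C 11-15 | D 15-21 | E 21-26 | F 26-28 | G 28-31 |
Completion: A=7  B=11  C=15  D=21  E=26  F=28  G=31
Turnaround = completion − arrival: A=7, B=10, C=6, D=10, E=15, F=15, G=15
Total turnaround = 7 + 10 + 6 + 10 + 15 + 15 + 15 = 78

78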